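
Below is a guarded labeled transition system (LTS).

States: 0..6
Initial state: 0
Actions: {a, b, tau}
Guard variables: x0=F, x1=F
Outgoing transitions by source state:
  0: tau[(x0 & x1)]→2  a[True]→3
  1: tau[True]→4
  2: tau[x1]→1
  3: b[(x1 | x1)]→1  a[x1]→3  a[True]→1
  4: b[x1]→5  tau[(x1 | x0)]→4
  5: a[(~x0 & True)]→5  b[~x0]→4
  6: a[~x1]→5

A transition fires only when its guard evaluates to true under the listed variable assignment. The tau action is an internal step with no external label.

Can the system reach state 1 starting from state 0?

6 transition(s) survive guard evaluation.
depth 0: {0}
depth 1: {3}  now seen {0,3}
depth 2: {1}  now seen {0,1,3}
depth 3: {4}  now seen {0,1,3,4}
Reach set: {0,1,3,4}
Path to 1: a·a

Answer: REACHABLE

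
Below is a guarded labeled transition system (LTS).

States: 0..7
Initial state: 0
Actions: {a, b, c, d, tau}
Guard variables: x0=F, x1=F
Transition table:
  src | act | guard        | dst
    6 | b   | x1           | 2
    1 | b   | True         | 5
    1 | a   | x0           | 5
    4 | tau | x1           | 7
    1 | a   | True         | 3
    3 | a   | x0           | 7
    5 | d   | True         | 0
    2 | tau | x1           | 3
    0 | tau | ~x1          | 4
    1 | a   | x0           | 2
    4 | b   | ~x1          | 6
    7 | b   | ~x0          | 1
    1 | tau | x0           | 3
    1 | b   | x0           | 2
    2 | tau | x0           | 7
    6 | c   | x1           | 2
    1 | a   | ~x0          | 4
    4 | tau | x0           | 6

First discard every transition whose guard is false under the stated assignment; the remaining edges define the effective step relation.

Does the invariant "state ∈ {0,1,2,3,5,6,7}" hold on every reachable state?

Answer: INVARIANT VIOLATED at state 4

Analysis:
Safe = {0,1,2,3,5,6,7}
Reach set: {0,4,6}
  0: safe
  4: outside
  6: safe
reach 4 via tau — violates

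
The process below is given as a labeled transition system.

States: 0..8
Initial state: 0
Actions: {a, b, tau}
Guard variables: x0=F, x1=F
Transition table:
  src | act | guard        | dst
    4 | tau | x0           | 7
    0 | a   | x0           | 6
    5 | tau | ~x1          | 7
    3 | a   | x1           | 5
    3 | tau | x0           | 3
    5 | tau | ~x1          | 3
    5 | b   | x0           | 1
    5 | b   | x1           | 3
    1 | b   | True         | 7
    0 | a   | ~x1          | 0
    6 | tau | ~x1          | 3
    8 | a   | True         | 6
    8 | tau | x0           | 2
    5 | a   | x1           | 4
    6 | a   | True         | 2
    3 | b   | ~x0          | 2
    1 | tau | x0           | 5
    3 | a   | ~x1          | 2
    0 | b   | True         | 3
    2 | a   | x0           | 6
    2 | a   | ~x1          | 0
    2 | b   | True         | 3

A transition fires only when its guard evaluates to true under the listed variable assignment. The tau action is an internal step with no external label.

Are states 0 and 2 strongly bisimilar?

Compute ~ classes (split until stable):
  P[0] = {{0,1,2,3,4,5,6,7,8}}
  P[1] = {{0,2,3},{1},{4,7},{5},{6},{8}}
stable after 2 split(s): 6 block(s)
class of 0: {0,2,3}; class of 2: {0,2,3}

Answer: BISIMILAR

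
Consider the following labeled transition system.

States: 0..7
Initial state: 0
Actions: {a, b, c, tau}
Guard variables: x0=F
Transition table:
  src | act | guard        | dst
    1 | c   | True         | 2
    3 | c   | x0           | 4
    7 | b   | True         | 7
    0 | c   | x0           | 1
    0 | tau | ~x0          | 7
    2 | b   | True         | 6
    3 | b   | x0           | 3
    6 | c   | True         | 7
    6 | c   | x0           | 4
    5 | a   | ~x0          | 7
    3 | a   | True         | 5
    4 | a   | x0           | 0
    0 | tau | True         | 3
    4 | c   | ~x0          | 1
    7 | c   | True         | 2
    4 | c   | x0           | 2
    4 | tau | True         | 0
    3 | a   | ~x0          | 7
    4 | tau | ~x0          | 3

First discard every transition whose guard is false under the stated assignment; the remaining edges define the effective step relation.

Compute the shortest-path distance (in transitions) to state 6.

BFS to 6:
  Layer 0: {0}
  Layer 1: {3,7}
  Layer 2: {2,5}
  Layer 3: {6}
first hit 6 at d=3 via tau·c·b

Answer: 3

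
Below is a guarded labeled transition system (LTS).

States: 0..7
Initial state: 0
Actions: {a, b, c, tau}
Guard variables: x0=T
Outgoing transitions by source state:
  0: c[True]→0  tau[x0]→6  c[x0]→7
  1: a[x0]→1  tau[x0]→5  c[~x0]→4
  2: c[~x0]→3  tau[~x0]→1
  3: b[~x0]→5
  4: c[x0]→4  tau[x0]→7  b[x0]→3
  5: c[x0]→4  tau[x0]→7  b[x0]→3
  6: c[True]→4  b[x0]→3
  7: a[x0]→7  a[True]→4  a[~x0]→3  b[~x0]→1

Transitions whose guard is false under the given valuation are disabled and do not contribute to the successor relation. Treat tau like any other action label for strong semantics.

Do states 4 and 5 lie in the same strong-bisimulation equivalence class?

Answer: BISIMILAR

Working:
Refine partition for ~:
  P[0] = {{0,1,2,3,4,5,6,7}}
  P[1] = {{0},{1},{2,3},{4,5},{6},{7}}
Fixed point at round 2; 6 class(es).
class of 4: {4,5}; class of 5: {4,5}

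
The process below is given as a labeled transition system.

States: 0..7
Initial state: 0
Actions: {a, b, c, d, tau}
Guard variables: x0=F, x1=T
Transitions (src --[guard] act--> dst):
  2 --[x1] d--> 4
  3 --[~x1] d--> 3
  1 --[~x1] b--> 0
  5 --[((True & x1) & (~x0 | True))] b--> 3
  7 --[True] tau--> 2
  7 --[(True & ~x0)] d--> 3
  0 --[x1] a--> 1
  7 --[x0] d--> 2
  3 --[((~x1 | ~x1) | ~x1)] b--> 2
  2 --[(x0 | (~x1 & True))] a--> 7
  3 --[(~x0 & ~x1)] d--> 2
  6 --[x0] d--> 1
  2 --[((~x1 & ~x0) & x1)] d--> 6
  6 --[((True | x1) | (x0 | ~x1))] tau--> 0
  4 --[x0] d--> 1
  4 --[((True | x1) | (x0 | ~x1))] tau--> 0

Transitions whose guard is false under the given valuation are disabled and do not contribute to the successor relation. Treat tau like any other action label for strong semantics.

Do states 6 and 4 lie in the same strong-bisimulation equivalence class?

Answer: BISIMILAR

Trace:
Compute ~ classes (split until stable):
  π0 = {{0,1,2,3,4,5,6,7}}
  π1 = {{0},{1,3},{2},{4,6},{5},{7}}
stable after 2 split(s): 6 block(s)
class of 6: {4,6}; class of 4: {4,6}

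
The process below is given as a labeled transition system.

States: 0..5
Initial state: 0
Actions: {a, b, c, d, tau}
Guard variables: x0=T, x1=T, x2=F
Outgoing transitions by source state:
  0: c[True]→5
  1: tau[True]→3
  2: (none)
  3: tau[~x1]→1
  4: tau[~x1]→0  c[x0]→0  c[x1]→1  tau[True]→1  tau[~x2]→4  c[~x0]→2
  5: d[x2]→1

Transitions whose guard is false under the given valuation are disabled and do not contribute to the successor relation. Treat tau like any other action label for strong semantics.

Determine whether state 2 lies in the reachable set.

6 transition(s) survive guard evaluation.
Layer 0: {0}
Layer 1: {5}  cumulative {0,5}
Reach set: {0,5}

Answer: UNREACHABLE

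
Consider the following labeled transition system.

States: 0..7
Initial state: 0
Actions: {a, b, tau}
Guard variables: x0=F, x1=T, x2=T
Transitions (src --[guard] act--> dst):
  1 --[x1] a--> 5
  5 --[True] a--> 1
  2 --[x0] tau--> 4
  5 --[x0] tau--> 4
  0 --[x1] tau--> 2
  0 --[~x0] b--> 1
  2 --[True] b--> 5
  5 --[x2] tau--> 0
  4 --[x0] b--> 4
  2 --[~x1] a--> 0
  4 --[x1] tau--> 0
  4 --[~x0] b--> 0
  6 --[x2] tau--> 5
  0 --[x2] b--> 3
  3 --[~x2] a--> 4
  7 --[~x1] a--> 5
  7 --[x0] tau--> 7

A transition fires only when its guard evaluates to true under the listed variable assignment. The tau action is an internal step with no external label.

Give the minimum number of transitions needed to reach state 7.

Layered search for 7:
  depth 0: {0}
  depth 1: {1,2,3}
  depth 2: {5}
7 never appears.

Answer: UNREACHABLE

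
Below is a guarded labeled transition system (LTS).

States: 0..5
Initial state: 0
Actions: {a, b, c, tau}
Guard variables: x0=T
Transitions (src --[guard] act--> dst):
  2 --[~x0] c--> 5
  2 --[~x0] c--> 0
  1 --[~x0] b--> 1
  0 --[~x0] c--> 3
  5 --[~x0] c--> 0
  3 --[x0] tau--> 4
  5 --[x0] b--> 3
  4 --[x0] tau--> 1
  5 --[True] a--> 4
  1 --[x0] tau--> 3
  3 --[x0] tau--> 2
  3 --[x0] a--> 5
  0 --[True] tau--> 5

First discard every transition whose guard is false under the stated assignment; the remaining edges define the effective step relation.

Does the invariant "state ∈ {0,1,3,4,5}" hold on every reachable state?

Answer: INVARIANT VIOLATED at state 2

Trace:
Allowed set {0,1,3,4,5}
R = {0,1,2,3,4,5}
  0: ok
  1: ok
  2: VIOLATES
  3: ok
  4: ok
  5: ok
reach 2 via tau·b·tau — violates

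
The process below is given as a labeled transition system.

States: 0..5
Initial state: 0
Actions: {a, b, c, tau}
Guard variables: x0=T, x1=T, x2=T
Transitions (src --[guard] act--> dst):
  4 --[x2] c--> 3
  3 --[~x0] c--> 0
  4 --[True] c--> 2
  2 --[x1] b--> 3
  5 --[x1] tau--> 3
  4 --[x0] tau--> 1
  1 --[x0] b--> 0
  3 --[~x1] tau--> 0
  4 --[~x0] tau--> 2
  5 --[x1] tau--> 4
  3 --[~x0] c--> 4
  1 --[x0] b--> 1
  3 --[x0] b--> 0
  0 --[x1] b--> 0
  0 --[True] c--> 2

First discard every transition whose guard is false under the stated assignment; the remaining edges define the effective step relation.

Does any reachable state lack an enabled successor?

Answer: DEADLOCK-FREE

Analysis:
R = {0,2,3}
  0: b→0  c→2  [2 exit(s)]
  2: b→3  [1 exit(s)]
  3: b→0  [1 exit(s)]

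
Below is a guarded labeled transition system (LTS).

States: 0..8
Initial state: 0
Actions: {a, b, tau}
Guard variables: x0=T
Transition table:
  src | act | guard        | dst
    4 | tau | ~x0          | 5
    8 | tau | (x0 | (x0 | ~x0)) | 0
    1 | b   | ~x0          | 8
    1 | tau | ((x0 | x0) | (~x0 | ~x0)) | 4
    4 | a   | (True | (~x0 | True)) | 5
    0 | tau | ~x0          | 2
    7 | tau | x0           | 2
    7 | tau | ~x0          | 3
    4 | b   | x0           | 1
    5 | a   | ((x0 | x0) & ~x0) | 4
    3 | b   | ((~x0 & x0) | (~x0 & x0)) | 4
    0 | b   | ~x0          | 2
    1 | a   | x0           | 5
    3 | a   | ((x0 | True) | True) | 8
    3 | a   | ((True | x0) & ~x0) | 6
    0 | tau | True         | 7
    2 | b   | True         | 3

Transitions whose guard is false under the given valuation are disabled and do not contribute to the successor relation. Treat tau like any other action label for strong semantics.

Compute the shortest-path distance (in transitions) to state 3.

Breadth-first toward 3:
  L0 = {0}
  L1 = {7}
  L2 = {2}
  L3 = {3}
depth(3)=3, e.g. tau·tau·b

Answer: 3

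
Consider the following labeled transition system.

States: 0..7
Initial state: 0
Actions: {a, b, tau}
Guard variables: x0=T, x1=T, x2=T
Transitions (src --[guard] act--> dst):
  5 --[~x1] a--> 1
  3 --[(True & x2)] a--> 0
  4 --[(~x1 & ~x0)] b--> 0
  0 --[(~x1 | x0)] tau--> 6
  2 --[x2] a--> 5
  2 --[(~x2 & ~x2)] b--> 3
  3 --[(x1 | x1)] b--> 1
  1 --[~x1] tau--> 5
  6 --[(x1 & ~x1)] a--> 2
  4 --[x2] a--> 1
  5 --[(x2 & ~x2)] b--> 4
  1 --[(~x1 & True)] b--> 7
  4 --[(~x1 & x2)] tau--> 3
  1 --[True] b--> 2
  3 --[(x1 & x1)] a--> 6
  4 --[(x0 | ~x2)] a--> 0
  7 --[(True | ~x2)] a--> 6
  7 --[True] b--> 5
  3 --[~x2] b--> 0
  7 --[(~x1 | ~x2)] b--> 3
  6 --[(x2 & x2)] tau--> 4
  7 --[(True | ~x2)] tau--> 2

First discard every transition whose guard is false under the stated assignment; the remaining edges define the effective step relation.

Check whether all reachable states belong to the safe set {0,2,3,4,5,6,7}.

Safe = {0,2,3,4,5,6,7}
R = {0,1,2,4,5,6}
  0: ok
  1: ✗ unsafe
  2: ok
  4: ok
  5: ok
  6: ok
witness against invariant: tau·tau·a → 1

Answer: INVARIANT VIOLATED at state 1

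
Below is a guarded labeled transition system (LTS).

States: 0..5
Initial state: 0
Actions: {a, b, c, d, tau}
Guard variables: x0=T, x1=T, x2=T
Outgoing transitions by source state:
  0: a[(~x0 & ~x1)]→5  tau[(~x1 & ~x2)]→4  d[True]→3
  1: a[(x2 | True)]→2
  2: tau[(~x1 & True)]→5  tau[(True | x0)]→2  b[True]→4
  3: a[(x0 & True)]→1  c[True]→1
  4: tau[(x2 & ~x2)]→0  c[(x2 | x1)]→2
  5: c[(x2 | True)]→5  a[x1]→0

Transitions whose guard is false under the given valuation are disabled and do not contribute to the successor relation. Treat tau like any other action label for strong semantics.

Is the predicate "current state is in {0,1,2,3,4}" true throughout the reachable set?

Answer: INVARIANT HOLDS

Working:
Allowed set {0,1,2,3,4}
Reachable = {0,1,2,3,4}
  0: safe
  1: safe
  2: safe
  3: safe
  4: safe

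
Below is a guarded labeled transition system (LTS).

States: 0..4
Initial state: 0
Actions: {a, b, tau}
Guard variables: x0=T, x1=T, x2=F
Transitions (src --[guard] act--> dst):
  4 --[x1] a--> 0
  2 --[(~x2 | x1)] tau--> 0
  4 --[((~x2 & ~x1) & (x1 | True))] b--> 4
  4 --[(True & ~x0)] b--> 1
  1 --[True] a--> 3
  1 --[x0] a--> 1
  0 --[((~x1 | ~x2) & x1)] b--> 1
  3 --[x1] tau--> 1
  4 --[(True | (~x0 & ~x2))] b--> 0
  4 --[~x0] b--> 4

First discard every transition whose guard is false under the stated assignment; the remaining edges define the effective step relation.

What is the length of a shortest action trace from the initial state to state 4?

Answer: UNREACHABLE

Trace:
Breadth-first toward 4:
  Layer 0: {0}
  Layer 1: {1}
  Layer 2: {3}
4 never appears.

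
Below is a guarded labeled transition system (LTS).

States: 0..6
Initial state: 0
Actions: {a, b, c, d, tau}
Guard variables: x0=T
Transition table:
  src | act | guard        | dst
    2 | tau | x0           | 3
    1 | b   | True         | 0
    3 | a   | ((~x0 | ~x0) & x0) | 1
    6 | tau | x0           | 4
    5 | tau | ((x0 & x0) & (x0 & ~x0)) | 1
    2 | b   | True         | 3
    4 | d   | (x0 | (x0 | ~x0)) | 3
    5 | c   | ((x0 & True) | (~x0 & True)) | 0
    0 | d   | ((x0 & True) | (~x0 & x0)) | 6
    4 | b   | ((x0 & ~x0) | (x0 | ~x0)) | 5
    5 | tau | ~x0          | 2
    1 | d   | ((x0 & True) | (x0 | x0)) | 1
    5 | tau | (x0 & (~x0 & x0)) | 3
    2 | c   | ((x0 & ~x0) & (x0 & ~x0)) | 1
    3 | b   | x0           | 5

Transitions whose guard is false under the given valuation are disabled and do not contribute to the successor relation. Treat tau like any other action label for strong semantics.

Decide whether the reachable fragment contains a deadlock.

R = {0,3,4,5,6}
  0: d→6  [1 out]
  3: b→5  [1 out]
  4: b→5  d→3  [2 out]
  5: c→0  [1 out]
  6: tau→4  [1 out]

Answer: DEADLOCK-FREE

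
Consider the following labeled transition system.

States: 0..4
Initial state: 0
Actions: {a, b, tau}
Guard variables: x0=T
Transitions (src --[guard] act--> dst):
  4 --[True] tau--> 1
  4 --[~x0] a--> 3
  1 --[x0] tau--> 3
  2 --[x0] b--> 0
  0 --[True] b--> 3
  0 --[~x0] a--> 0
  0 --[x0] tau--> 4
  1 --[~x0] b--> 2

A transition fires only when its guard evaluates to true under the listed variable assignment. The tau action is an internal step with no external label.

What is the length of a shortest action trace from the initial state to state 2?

Answer: UNREACHABLE

Working:
Breadth-first toward 2:
  depth 0: {0}
  depth 1: {3,4}
  depth 2: {1}
2 never appears.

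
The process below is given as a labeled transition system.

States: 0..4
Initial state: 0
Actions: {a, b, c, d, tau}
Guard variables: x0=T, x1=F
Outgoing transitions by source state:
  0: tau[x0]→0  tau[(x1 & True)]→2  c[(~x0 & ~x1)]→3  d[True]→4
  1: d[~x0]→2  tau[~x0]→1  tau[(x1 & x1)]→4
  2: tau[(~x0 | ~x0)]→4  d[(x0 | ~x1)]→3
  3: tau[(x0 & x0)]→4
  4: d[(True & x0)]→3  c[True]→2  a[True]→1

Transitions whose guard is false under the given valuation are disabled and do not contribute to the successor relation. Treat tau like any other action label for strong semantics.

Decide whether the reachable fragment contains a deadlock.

Reachable = {0,1,2,3,4}
  0: d→4  tau→0  [deg 2]
  1: ∅  [STUCK]
  2: d→3  [deg 1]
  3: tau→4  [deg 1]
  4: a→1  c→2  d→3  [deg 3]
Path to 1: d·a

Answer: DEADLOCK at state 1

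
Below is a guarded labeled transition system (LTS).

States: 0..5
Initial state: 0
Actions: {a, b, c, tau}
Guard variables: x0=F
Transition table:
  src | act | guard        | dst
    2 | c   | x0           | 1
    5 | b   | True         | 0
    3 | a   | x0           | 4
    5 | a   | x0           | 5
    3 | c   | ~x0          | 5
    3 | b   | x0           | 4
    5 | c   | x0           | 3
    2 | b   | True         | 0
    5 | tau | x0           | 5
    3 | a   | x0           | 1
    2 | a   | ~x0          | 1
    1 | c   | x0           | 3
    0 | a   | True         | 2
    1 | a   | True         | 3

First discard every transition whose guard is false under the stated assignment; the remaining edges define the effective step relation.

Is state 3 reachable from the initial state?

Guard filter leaves 6 enabled edge(s).
depth 0: {0}
depth 1: {2}  now seen {0,2}
depth 2: {1}  now seen {0,1,2}
depth 3: {3}  now seen {0,1,2,3}
depth 4: {5}  now seen {0,1,2,3,5}
Reachable = {0,1,2,3,5}
trace reaching 3: a·a·a

Answer: REACHABLE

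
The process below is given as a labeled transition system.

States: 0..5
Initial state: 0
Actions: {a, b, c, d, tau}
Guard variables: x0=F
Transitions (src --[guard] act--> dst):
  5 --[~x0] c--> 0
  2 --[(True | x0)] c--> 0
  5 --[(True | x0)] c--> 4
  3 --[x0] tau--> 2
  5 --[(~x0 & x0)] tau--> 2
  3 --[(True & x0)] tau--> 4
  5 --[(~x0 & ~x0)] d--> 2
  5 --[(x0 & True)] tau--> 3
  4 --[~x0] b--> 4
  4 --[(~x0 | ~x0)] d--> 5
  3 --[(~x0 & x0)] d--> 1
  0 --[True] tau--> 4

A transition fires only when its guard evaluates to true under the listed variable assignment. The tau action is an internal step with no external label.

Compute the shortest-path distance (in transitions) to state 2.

Answer: 3

Analysis:
Layered search for 2:
  L0 = {0}
  L1 = {4}
  L2 = {5}
  L3 = {2}
first hit 2 at d=3 via tau·d·d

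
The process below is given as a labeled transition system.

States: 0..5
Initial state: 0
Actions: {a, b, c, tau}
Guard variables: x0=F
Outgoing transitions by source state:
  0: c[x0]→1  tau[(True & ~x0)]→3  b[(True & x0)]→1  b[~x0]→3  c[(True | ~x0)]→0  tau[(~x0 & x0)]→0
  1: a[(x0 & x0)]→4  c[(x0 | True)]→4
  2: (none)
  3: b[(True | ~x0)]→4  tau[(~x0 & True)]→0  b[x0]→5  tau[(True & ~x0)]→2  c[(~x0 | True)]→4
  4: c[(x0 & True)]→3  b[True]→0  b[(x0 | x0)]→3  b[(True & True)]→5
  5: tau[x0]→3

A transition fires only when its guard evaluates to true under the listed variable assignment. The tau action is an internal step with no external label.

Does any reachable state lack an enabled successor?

Reach set: {0,2,3,4,5}
  0: b→3  c→0  tau→3  [deg 3]
  2: ∅  [deadlock]
  3: b→4  c→4  tau→0  tau→2  [deg 4]
  4: b→0  b→5  [deg 2]
  5: ∅  [deadlock]
Path to 2: tau·tau

Answer: DEADLOCK at state 2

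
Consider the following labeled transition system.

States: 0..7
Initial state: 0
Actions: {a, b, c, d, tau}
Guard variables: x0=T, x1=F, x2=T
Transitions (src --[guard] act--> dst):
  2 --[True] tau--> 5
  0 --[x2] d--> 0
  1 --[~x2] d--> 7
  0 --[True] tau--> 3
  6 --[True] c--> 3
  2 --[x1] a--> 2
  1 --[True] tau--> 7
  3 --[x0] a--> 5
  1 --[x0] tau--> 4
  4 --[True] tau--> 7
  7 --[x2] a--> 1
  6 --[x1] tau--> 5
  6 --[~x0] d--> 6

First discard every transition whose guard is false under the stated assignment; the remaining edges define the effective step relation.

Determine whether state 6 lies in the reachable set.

After dropping false guards: 9 live edges.
depth 0: {0}
depth 1: {3}  cumulative {0,3}
depth 2: {5}  cumulative {0,3,5}
Reachable = {0,3,5}

Answer: UNREACHABLE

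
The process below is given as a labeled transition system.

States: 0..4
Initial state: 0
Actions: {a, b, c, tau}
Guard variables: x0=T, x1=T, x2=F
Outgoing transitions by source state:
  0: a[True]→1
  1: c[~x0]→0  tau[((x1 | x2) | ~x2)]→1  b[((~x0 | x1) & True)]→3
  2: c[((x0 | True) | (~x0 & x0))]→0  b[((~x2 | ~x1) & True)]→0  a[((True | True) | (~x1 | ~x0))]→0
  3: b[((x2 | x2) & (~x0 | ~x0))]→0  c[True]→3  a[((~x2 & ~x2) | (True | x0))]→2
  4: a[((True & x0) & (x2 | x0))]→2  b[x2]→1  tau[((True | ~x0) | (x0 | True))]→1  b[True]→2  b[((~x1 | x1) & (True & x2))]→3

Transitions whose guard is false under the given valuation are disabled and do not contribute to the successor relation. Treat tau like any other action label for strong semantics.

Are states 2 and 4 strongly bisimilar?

Compute ~ classes (split until stable):
  P[0] = {{0,1,2,3,4}}
  P[1] = {{0},{1},{2},{3},{4}}
stable after 2 split(s): 5 block(s)
2∈{2}, 4∈{4}

Answer: NOT BISIMILAR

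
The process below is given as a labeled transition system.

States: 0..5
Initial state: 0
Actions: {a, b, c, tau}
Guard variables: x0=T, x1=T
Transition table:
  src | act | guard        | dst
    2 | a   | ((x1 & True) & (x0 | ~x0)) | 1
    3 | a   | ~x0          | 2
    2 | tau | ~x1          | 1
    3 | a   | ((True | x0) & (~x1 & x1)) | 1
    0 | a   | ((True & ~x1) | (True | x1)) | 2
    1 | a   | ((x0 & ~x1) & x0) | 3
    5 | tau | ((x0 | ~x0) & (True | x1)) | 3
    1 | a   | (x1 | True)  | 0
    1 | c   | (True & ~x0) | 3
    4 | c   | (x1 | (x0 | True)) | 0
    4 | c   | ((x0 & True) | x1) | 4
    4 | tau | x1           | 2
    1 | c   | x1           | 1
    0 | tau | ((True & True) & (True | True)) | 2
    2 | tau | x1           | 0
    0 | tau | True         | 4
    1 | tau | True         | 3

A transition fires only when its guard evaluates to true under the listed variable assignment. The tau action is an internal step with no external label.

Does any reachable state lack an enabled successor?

Reach set: {0,1,2,3,4}
  0: a→2  tau→2  tau→4  [3 out]
  1: a→0  c→1  tau→3  [3 out]
  2: a→1  tau→0  [2 out]
  3: ∅  [deadlock]
  4: c→0  c→4  tau→2  [3 out]
trace reaching 3: a·a·tau

Answer: DEADLOCK at state 3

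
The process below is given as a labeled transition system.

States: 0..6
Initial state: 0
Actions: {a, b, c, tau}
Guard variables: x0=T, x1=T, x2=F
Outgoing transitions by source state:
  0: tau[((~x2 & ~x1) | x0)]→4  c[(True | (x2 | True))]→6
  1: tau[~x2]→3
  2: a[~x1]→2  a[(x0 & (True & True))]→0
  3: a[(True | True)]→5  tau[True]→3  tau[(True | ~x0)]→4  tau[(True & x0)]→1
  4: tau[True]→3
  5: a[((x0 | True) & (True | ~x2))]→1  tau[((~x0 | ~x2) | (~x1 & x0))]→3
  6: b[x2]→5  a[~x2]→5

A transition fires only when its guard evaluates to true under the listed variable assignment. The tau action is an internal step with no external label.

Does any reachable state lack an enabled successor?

Reach set: {0,1,3,4,5,6}
  0: c→6  tau→4  [2 exit(s)]
  1: tau→3  [1 exit(s)]
  3: a→5  tau→1  tau→3  tau→4  [4 exit(s)]
  4: tau→3  [1 exit(s)]
  5: a→1  tau→3  [2 exit(s)]
  6: a→5  [1 exit(s)]

Answer: DEADLOCK-FREE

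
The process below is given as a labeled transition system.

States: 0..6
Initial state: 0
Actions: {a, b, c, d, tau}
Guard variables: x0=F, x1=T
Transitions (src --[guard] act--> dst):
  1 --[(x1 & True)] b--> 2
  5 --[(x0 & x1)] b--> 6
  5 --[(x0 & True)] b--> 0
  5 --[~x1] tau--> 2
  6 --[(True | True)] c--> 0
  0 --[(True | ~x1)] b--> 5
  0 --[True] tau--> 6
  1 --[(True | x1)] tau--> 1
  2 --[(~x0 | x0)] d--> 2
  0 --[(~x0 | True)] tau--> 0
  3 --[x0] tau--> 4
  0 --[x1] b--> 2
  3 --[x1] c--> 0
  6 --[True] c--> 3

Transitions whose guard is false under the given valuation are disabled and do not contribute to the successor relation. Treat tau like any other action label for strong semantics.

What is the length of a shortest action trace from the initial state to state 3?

Answer: 2

Trace:
Layered search for 3:
  depth 0: {0}
  depth 1: {2,5,6}
  depth 2: {3}
first hit 3 at d=2 via tau·c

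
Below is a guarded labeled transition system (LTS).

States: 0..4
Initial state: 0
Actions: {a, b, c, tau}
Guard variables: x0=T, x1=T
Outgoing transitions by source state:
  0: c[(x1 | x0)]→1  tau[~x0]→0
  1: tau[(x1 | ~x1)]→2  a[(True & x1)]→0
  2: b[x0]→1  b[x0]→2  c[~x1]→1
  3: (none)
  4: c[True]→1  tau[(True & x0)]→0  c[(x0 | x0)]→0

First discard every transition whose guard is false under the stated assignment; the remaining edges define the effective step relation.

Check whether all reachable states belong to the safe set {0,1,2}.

Answer: INVARIANT HOLDS

Working:
Inv-set: {0,1,2}
Reachable = {0,1,2}
  0: ok
  1: ok
  2: ok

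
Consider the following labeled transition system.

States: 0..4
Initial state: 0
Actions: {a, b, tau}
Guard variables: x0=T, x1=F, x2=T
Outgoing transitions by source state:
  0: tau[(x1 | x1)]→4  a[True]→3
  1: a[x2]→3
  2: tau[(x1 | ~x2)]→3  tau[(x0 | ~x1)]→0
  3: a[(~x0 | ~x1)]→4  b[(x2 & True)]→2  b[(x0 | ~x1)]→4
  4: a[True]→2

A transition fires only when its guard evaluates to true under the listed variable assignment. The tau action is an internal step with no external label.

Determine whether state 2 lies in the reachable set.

Answer: REACHABLE

Analysis:
After dropping false guards: 7 live edges.
depth 0: {0}
depth 1: {3}  now seen {0,3}
depth 2: {2,4}  now seen {0,2,3,4}
R = {0,2,3,4}
trace reaching 2: a·b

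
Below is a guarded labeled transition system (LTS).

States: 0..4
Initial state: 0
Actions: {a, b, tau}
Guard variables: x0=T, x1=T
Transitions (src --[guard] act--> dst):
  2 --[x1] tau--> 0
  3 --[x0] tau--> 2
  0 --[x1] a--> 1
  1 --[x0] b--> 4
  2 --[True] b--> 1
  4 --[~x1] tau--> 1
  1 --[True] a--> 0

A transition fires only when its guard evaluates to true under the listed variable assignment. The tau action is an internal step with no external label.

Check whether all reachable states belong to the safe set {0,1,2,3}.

Allowed set {0,1,2,3}
R = {0,1,4}
  0: safe
  1: safe
  4: outside
reach 4 via a·b — violates

Answer: INVARIANT VIOLATED at state 4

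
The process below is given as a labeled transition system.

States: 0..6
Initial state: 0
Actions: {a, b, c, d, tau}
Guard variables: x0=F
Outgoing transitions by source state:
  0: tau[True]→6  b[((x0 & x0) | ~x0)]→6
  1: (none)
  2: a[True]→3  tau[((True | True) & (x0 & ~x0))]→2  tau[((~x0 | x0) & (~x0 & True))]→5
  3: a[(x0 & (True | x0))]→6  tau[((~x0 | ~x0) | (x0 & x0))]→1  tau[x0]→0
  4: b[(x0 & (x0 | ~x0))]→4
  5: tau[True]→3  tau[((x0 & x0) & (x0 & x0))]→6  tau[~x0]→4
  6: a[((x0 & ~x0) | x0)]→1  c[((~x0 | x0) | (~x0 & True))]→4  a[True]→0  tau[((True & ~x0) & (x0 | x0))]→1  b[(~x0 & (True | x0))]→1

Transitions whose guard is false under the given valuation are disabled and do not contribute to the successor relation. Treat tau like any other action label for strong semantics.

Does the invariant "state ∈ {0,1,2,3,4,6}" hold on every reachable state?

Safe = {0,1,2,3,4,6}
Reachable = {0,1,4,6}
  0: safe
  1: safe
  4: safe
  6: safe

Answer: INVARIANT HOLDS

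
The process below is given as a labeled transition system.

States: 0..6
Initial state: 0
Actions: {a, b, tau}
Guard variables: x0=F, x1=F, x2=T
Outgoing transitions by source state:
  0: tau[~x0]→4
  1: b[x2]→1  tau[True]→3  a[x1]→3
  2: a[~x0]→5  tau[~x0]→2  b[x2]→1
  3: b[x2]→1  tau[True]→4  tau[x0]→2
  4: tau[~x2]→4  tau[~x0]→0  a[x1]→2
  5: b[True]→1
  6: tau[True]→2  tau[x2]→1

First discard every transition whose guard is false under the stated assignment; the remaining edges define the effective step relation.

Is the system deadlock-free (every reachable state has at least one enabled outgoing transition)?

Reach set: {0,4}
  0: tau→4  [1 out]
  4: tau→0  [1 out]

Answer: DEADLOCK-FREE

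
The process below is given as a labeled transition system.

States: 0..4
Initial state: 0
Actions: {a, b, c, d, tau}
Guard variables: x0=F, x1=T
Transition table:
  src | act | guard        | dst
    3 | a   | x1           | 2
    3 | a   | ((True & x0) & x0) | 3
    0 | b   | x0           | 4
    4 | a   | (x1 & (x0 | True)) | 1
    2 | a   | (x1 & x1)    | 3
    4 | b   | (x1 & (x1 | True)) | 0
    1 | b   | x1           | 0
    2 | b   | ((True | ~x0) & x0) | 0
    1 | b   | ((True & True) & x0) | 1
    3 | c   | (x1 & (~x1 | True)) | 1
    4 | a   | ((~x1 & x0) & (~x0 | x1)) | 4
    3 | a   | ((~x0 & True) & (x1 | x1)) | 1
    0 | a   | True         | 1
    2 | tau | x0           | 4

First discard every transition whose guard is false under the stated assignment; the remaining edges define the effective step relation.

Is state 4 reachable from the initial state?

Answer: UNREACHABLE

Working:
After dropping false guards: 8 live edges.
Layer 0: {0}
Layer 1: {1}  total {0,1}
R = {0,1}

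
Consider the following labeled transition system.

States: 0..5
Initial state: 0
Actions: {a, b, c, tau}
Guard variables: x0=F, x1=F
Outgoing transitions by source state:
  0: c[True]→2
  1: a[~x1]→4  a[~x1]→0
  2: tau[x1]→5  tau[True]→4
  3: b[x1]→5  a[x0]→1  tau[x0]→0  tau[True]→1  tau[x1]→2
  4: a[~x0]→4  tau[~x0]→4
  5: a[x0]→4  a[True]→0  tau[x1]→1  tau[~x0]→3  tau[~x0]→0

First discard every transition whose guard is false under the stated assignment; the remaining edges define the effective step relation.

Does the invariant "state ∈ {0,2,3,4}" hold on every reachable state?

Safe = {0,2,3,4}
R = {0,2,4}
  0: safe
  2: safe
  4: safe

Answer: INVARIANT HOLDS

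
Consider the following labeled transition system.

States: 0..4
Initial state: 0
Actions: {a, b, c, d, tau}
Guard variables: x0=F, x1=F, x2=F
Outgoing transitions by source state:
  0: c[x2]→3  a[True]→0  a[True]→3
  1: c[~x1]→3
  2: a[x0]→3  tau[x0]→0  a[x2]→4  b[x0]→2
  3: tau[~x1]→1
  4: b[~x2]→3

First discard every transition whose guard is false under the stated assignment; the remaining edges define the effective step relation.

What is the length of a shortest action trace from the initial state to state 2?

Answer: UNREACHABLE

Working:
BFS to 2:
  L0 = {0}
  L1 = {3}
  L2 = {1}
2 never appears.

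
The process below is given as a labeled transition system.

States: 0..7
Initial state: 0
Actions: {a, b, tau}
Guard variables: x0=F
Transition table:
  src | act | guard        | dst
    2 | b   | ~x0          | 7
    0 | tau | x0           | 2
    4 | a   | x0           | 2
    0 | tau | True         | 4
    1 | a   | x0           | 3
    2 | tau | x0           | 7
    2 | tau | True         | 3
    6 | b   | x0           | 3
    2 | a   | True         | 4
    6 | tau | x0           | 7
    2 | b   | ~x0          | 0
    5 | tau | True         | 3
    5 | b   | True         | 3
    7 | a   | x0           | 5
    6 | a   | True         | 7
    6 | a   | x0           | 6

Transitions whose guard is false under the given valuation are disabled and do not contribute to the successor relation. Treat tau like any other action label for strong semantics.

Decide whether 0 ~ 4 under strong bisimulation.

Answer: NOT BISIMILAR

Working:
Compute ~ classes (split until stable):
  P[0] = {{0,1,2,3,4,5,6,7}}
  P[1] = {{0},{1,3,4,7},{2},{5},{6}}
Fixed point at round 2; 5 class(es).
0∈{0}, 4∈{1,3,4,7}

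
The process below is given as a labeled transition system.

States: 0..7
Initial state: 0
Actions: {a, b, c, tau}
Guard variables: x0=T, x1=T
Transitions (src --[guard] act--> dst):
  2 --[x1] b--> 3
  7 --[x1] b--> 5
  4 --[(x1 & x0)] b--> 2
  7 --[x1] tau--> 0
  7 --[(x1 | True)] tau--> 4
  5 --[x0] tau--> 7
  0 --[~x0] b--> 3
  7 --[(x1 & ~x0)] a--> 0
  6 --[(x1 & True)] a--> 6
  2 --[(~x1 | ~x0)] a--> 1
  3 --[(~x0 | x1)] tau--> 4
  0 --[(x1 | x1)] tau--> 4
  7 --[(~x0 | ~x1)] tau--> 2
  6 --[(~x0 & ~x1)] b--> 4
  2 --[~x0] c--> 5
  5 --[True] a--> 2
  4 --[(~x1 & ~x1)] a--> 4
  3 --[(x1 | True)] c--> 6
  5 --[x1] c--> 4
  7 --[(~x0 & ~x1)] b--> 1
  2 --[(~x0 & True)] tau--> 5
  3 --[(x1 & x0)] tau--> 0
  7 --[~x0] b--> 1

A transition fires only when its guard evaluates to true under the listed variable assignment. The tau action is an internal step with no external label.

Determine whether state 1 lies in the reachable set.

Answer: UNREACHABLE

Trace:
13 transition(s) survive guard evaluation.
L0 = {0}
L1 = {4}  total {0,4}
L2 = {2}  total {0,2,4}
L3 = {3}  total {0,2,3,4}
L4 = {6}  total {0,2,3,4,6}
Reachable = {0,2,3,4,6}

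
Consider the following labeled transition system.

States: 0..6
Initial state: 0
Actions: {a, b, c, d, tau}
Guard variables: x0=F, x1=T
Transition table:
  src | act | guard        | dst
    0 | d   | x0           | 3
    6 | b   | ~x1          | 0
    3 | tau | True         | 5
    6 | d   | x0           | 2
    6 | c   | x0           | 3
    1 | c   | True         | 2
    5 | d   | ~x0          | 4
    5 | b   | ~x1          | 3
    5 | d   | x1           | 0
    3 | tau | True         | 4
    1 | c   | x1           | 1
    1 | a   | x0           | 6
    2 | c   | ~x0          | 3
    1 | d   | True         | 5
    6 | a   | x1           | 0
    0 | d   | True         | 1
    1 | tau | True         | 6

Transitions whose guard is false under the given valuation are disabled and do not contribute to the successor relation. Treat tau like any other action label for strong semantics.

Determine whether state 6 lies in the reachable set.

After dropping false guards: 11 live edges.
L0 = {0}
L1 = {1}  cumulative {0,1}
L2 = {2,5,6}  cumulative {0,1,2,5,6}
L3 = {3,4}  cumulative {0,1,2,3,4,5,6}
R = {0,1,2,3,4,5,6}
trace reaching 6: d·tau

Answer: REACHABLE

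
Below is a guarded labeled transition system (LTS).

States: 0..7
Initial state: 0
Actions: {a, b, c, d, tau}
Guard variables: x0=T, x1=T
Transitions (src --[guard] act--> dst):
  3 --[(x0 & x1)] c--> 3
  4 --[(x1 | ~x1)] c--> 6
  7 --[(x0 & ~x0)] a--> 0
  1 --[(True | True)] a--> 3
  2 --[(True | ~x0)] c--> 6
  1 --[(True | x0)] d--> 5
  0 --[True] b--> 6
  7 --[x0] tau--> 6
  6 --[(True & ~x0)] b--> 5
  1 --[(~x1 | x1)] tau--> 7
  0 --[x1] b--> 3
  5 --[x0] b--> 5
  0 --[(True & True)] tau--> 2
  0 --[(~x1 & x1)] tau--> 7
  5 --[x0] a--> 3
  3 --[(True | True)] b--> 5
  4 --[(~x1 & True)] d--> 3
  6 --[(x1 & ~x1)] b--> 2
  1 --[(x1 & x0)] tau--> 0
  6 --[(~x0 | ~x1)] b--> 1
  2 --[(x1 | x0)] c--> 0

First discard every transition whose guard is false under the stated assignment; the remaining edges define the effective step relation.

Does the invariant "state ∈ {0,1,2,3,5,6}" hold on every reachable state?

Inv-set: {0,1,2,3,5,6}
R = {0,2,3,5,6}
  0: safe
  2: safe
  3: safe
  5: safe
  6: safe

Answer: INVARIANT HOLDS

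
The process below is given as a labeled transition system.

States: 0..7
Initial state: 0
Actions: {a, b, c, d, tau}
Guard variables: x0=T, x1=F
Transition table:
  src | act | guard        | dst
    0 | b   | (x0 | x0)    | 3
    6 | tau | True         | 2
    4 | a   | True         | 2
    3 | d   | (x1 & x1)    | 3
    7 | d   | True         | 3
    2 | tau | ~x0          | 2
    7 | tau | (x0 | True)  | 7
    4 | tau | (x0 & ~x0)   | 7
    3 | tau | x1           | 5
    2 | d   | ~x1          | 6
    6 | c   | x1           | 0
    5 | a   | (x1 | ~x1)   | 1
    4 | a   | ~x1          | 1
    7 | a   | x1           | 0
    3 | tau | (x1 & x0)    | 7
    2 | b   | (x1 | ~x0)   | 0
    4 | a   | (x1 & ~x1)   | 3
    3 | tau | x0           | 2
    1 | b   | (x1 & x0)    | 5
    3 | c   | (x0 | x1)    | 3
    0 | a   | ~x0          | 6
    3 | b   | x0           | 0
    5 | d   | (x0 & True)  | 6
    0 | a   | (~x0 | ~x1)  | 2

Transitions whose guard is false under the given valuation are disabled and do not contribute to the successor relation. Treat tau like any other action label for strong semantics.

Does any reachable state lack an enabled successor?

Answer: DEADLOCK-FREE

Trace:
Reach set: {0,2,3,6}
  0: a→2  b→3  [2 out]
  2: d→6  [1 out]
  3: b→0  c→3  tau→2  [3 out]
  6: tau→2  [1 out]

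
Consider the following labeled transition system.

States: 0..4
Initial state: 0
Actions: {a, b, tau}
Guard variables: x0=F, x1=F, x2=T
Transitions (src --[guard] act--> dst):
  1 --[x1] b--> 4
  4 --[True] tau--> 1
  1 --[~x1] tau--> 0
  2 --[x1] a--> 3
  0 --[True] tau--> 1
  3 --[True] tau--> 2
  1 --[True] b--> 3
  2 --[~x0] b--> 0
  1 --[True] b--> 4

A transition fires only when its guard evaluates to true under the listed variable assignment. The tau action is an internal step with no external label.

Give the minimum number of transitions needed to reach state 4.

Answer: 2

Working:
Layered search for 4:
  Layer 0: {0}
  Layer 1: {1}
  Layer 2: {3,4}
first hit 4 at d=2 via tau·b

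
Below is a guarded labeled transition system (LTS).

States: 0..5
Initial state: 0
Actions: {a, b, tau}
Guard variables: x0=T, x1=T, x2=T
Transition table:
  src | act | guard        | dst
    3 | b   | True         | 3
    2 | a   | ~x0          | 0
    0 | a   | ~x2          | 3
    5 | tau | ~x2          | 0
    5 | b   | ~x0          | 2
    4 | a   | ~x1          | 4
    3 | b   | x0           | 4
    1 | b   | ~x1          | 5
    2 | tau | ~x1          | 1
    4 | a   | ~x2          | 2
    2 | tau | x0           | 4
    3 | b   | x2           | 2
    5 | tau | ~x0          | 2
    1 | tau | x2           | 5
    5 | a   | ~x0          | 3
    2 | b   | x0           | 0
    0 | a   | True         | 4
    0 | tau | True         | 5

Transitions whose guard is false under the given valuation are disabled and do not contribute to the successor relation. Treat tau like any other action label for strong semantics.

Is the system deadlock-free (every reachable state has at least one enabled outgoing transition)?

Answer: DEADLOCK at state 4

Working:
R = {0,4,5}
  0: a→4  tau→5  [2 out]
  4: ∅  [deadlock]
  5: ∅  [deadlock]
Path to 4: a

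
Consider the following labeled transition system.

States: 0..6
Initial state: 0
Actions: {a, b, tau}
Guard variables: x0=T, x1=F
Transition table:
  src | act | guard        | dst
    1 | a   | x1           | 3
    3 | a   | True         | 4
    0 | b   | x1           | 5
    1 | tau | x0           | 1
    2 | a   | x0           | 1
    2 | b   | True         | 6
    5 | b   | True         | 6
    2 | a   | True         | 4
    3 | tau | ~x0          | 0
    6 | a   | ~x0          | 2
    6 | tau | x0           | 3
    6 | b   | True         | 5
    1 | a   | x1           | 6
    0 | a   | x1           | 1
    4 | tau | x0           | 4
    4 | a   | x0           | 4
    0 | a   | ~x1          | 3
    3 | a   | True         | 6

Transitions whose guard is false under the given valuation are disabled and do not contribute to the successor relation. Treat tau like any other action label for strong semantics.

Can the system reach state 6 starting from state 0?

Answer: REACHABLE

Trace:
Guard filter leaves 12 enabled edge(s).
depth 0: {0}
depth 1: {3}  cumulative {0,3}
depth 2: {4,6}  cumulative {0,3,4,6}
depth 3: {5}  cumulative {0,3,4,5,6}
R = {0,3,4,5,6}
Path to 6: a·a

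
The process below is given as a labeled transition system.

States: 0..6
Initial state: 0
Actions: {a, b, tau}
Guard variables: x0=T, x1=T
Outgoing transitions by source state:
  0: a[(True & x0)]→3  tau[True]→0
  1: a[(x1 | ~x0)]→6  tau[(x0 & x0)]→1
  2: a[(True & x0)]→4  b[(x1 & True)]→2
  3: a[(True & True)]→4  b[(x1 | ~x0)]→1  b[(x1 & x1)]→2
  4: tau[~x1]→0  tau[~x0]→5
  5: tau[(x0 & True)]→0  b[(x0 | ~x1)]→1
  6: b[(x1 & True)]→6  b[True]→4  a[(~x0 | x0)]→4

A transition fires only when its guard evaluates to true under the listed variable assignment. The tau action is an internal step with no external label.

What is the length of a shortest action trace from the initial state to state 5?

Breadth-first toward 5:
  Layer 0: {0}
  Layer 1: {3}
  Layer 2: {1,2,4}
  Layer 3: {6}
5 never appears.

Answer: UNREACHABLE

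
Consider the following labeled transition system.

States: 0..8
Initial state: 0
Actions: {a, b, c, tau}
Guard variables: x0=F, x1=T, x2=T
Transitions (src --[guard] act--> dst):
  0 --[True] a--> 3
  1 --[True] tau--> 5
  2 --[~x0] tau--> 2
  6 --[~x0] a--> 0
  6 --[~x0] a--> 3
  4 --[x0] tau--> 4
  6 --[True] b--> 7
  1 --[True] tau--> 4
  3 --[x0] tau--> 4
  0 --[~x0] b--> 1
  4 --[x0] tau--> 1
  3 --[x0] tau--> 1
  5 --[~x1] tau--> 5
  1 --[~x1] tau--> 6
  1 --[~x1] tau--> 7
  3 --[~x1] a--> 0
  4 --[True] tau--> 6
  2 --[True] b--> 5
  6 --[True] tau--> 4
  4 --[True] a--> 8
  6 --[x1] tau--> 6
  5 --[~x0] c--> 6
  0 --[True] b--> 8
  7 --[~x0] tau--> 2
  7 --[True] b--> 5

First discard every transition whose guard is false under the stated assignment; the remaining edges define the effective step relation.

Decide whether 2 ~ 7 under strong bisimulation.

Bisimulation quotient by refinement:
  round 0: {{0,1,2,3,4,5,6,7,8}}
  round 1: {{0},{1},{2,7},{3,8},{4},{5},{6}}
7 equivalence class(es) (converged in 2)
class of 2: {2,7}; class of 7: {2,7}

Answer: BISIMILAR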